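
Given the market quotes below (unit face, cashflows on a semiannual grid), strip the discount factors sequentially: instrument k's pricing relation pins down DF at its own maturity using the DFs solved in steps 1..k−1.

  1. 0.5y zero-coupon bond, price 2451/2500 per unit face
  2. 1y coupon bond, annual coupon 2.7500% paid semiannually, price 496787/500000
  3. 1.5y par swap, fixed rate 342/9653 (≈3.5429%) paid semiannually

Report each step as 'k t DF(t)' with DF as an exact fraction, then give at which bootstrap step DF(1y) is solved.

step 1 [0.5y] zero: DF = P = 2451/2500 ≈ 0.980400
step 2 [1y] bond c/2=11/800: DF=(496787/500000 − 11/800·(0.980400))/(1+11/800) = 2417/2500 ≈ 0.966800
step 3 [1.5y] swap r/2=171/9653: DF=(1 − 171/9653·(0.980400+0.966800))/(1+171/9653) = 9487/10000 ≈ 0.948700

1 1/2 2451/2500
2 1 2417/2500
3 3/2 9487/10000
DF(1y) is solved at step 2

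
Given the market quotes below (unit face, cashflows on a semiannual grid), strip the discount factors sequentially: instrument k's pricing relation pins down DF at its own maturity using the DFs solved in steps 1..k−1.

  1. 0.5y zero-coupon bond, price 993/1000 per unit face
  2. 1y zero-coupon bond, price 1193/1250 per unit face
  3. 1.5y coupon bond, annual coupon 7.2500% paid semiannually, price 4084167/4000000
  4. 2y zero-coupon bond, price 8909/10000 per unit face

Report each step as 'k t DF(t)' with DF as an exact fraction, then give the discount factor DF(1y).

step 1 [0.5y] zero: DF = P = 993/1000 ≈ 0.993000
step 2 [1y] zero: DF = P = 1193/1250 ≈ 0.954400
step 3 [1.5y] bond c/2=29/800: DF=(4084167/4000000 − 29/800·(0.993000+0.954400))/(1+29/800) = 2293/2500 ≈ 0.917200
step 4 [2y] zero: DF = P = 8909/10000 ≈ 0.890900

1 1/2 993/1000
2 1 1193/1250
3 3/2 2293/2500
4 2 8909/10000
DF(1y) = 1193/1250 ≈ 0.954400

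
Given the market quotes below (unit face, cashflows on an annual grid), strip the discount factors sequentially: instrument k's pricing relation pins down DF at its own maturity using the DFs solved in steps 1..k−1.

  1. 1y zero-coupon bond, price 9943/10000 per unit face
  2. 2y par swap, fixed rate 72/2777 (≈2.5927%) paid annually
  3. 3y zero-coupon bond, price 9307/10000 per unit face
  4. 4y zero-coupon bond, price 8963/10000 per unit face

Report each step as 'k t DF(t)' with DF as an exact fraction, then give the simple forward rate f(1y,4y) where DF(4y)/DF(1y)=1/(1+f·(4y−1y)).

1 1 9943/10000
2 2 1187/1250
3 3 9307/10000
4 4 8963/10000
f(1y,4y) = ((9943/10000)/(8963/10000) − 1)/(3) = 980/26889 ≈ 3.6446%

step 1 [1y] zero: DF = P = 9943/10000 ≈ 0.994300
step 2 [2y] swap r/1=72/2777: DF=(1 − 72/2777·(0.994300))/(1+72/2777) = 1187/1250 ≈ 0.949600
step 3 [3y] zero: DF = P = 9307/10000 ≈ 0.930700
step 4 [4y] zero: DF = P = 8963/10000 ≈ 0.896300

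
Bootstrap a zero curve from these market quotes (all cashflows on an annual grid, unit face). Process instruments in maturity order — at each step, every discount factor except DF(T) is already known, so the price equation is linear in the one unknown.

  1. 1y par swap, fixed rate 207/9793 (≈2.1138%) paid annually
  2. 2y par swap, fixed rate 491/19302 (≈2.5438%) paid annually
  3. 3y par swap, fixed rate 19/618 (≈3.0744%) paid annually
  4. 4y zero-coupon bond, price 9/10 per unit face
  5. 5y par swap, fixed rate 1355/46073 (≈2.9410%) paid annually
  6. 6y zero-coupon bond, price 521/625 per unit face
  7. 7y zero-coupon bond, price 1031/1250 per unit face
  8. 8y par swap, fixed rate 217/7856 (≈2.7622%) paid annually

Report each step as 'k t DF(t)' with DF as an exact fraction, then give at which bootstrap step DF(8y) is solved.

1 1 9793/10000
2 2 9509/10000
3 3 4563/5000
4 4 9/10
5 5 1729/2000
6 6 521/625
7 7 1031/1250
8 8 8047/10000
DF(8y) is solved at step 8

step 1 [1y] swap r/1=207/9793: DF=(1 − 207/9793·(0))/(1+207/9793) = 9793/10000 ≈ 0.979300
step 2 [2y] swap r/1=491/19302: DF=(1 − 491/19302·(0.979300))/(1+491/19302) = 9509/10000 ≈ 0.950900
step 3 [3y] swap r/1=19/618: DF=(1 − 19/618·(0.979300+0.950900))/(1+19/618) = 4563/5000 ≈ 0.912600
step 4 [4y] zero: DF = P = 9/10 ≈ 0.900000
step 5 [5y] swap r/1=1355/46073: DF=(1 − 1355/46073·(0.979300+0.950900+0.912600+0.900000))/(1+1355/46073) = 1729/2000 ≈ 0.864500
step 6 [6y] zero: DF = P = 521/625 ≈ 0.833600
step 7 [7y] zero: DF = P = 1031/1250 ≈ 0.824800
step 8 [8y] swap r/1=217/7856: DF=(1 − 217/7856·(0.979300+0.950900+0.912600+0.900000+0.864500+0.833600+0.824800))/(1+217/7856) = 8047/10000 ≈ 0.804700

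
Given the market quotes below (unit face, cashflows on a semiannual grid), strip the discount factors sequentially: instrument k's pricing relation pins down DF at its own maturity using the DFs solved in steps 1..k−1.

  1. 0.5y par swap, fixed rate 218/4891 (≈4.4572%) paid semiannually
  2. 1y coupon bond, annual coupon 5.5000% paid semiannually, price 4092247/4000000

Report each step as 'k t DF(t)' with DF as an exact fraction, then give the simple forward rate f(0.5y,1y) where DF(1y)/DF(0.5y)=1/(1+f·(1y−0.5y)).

step 1 [0.5y] swap r/2=109/4891: DF=(1 − 109/4891·(0))/(1+109/4891) = 4891/5000 ≈ 0.978200
step 2 [1y] bond c/2=11/400: DF=(4092247/4000000 − 11/400·(0.978200))/(1+11/400) = 1939/2000 ≈ 0.969500

1 1/2 4891/5000
2 1 1939/2000
f(0.5y,1y) = ((4891/5000)/(1939/2000) − 1)/(1/2) = 174/9695 ≈ 1.7947%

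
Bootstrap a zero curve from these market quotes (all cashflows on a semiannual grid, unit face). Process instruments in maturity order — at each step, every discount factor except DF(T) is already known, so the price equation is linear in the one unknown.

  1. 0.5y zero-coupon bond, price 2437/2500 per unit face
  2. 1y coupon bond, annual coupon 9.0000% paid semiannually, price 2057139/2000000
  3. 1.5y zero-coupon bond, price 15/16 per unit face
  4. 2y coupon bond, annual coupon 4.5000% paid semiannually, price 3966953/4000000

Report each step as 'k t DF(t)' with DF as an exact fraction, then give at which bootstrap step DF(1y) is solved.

step 1 [0.5y] zero: DF = P = 2437/2500 ≈ 0.974800
step 2 [1y] bond c/2=9/200: DF=(2057139/2000000 − 9/200·(0.974800))/(1+9/200) = 9423/10000 ≈ 0.942300
step 3 [1.5y] zero: DF = P = 15/16 ≈ 0.937500
step 4 [2y] bond c/2=9/400: DF=(3966953/4000000 − 9/400·(0.974800+0.942300+0.937500))/(1+9/400) = 9071/10000 ≈ 0.907100

1 1/2 2437/2500
2 1 9423/10000
3 3/2 15/16
4 2 9071/10000
DF(1y) is solved at step 2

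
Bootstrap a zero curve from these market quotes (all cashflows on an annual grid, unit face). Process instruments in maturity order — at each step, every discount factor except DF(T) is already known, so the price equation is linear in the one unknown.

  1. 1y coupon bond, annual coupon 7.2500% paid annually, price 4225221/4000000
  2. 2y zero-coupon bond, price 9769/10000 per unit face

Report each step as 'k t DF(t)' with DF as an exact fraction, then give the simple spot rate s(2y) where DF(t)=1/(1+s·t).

1 1 9849/10000
2 2 9769/10000
s(2y) = (1/(9769/10000) − 1)/(2) = 231/19538 ≈ 1.1823%

step 1 [1y] bond c/1=29/400: DF=(4225221/4000000 − 29/400·(0))/(1+29/400) = 9849/10000 ≈ 0.984900
step 2 [2y] zero: DF = P = 9769/10000 ≈ 0.976900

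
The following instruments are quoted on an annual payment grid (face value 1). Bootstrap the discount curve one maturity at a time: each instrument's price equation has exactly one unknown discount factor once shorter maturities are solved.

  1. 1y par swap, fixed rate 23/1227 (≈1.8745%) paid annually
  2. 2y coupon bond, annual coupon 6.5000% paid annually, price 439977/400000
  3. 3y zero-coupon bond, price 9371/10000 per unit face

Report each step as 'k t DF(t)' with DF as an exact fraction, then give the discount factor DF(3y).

1 1 1227/1250
2 2 9729/10000
3 3 9371/10000
DF(3y) = 9371/10000 ≈ 0.937100

step 1 [1y] swap r/1=23/1227: DF=(1 − 23/1227·(0))/(1+23/1227) = 1227/1250 ≈ 0.981600
step 2 [2y] bond c/1=13/200: DF=(439977/400000 − 13/200·(0.981600))/(1+13/200) = 9729/10000 ≈ 0.972900
step 3 [3y] zero: DF = P = 9371/10000 ≈ 0.937100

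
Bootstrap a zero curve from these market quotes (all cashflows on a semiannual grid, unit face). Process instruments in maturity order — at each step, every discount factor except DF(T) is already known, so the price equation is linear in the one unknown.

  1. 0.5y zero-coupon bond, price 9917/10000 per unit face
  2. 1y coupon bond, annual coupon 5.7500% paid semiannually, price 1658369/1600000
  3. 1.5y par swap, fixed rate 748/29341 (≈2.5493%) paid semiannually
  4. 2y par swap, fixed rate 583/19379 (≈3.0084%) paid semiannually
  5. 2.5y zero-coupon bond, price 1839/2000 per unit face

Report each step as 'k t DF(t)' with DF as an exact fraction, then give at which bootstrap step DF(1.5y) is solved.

step 1 [0.5y] zero: DF = P = 9917/10000 ≈ 0.991700
step 2 [1y] bond c/2=23/800: DF=(1658369/1600000 − 23/800·(0.991700))/(1+23/800) = 4899/5000 ≈ 0.979800
step 3 [1.5y] swap r/2=374/29341: DF=(1 − 374/29341·(0.991700+0.979800))/(1+374/29341) = 4813/5000 ≈ 0.962600
step 4 [2y] swap r/2=583/38758: DF=(1 − 583/38758·(0.991700+0.979800+0.962600))/(1+583/38758) = 9417/10000 ≈ 0.941700
step 5 [2.5y] zero: DF = P = 1839/2000 ≈ 0.919500

1 1/2 9917/10000
2 1 4899/5000
3 3/2 4813/5000
4 2 9417/10000
5 5/2 1839/2000
DF(1.5y) is solved at step 3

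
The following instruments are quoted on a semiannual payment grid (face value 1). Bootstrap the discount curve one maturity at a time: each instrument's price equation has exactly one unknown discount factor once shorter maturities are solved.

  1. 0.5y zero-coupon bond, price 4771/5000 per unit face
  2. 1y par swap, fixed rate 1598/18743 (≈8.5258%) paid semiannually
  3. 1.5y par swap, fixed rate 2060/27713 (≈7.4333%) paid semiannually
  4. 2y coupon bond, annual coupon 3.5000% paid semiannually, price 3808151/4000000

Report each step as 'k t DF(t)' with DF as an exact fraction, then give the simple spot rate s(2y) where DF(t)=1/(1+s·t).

1 1/2 4771/5000
2 1 9201/10000
3 3/2 897/1000
4 2 111/125
s(2y) = (1/(111/125) − 1)/(2) = 7/111 ≈ 6.3063%

step 1 [0.5y] zero: DF = P = 4771/5000 ≈ 0.954200
step 2 [1y] swap r/2=799/18743: DF=(1 − 799/18743·(0.954200))/(1+799/18743) = 9201/10000 ≈ 0.920100
step 3 [1.5y] swap r/2=1030/27713: DF=(1 − 1030/27713·(0.954200+0.920100))/(1+1030/27713) = 897/1000 ≈ 0.897000
step 4 [2y] bond c/2=7/400: DF=(3808151/4000000 − 7/400·(0.954200+0.920100+0.897000))/(1+7/400) = 111/125 ≈ 0.888000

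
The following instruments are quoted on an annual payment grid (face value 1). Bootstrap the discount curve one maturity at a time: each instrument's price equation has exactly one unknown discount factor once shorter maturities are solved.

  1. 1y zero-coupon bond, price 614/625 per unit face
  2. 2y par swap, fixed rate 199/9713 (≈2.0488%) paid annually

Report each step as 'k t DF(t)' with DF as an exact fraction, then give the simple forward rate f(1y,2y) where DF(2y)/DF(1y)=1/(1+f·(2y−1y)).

step 1 [1y] zero: DF = P = 614/625 ≈ 0.982400
step 2 [2y] swap r/1=199/9713: DF=(1 − 199/9713·(0.982400))/(1+199/9713) = 4801/5000 ≈ 0.960200

1 1 614/625
2 2 4801/5000
f(1y,2y) = ((614/625)/(4801/5000) − 1)/(1) = 111/4801 ≈ 2.3120%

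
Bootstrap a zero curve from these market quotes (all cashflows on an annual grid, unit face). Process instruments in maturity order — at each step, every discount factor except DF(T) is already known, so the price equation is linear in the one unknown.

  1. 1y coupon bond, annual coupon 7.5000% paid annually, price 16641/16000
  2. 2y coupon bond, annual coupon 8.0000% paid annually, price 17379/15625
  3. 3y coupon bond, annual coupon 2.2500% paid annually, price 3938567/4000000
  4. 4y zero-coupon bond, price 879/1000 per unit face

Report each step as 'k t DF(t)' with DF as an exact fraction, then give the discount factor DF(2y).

1 1 387/400
2 2 4791/5000
3 3 4603/5000
4 4 879/1000
DF(2y) = 4791/5000 ≈ 0.958200

step 1 [1y] bond c/1=3/40: DF=(16641/16000 − 3/40·(0))/(1+3/40) = 387/400 ≈ 0.967500
step 2 [2y] bond c/1=2/25: DF=(17379/15625 − 2/25·(0.967500))/(1+2/25) = 4791/5000 ≈ 0.958200
step 3 [3y] bond c/1=9/400: DF=(3938567/4000000 − 9/400·(0.967500+0.958200))/(1+9/400) = 4603/5000 ≈ 0.920600
step 4 [4y] zero: DF = P = 879/1000 ≈ 0.879000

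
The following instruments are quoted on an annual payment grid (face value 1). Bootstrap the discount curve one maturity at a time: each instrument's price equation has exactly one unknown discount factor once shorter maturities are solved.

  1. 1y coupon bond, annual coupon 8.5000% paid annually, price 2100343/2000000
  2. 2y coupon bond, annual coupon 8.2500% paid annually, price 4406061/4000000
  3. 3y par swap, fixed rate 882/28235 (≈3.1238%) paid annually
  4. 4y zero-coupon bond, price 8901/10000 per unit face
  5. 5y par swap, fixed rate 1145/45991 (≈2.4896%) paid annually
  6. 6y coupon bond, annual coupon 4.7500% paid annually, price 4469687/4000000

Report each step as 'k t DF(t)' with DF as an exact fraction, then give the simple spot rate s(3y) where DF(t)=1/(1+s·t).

1 1 9679/10000
2 2 4719/5000
3 3 4559/5000
4 4 8901/10000
5 5 1771/2000
6 6 4291/5000
s(3y) = (1/(4559/5000) − 1)/(3) = 147/4559 ≈ 3.2244%

step 1 [1y] bond c/1=17/200: DF=(2100343/2000000 − 17/200·(0))/(1+17/200) = 9679/10000 ≈ 0.967900
step 2 [2y] bond c/1=33/400: DF=(4406061/4000000 − 33/400·(0.967900))/(1+33/400) = 4719/5000 ≈ 0.943800
step 3 [3y] swap r/1=882/28235: DF=(1 − 882/28235·(0.967900+0.943800))/(1+882/28235) = 4559/5000 ≈ 0.911800
step 4 [4y] zero: DF = P = 8901/10000 ≈ 0.890100
step 5 [5y] swap r/1=1145/45991: DF=(1 − 1145/45991·(0.967900+0.943800+0.911800+0.890100))/(1+1145/45991) = 1771/2000 ≈ 0.885500
step 6 [6y] bond c/1=19/400: DF=(4469687/4000000 − 19/400·(0.967900+0.943800+0.911800+0.890100+0.885500))/(1+19/400) = 4291/5000 ≈ 0.858200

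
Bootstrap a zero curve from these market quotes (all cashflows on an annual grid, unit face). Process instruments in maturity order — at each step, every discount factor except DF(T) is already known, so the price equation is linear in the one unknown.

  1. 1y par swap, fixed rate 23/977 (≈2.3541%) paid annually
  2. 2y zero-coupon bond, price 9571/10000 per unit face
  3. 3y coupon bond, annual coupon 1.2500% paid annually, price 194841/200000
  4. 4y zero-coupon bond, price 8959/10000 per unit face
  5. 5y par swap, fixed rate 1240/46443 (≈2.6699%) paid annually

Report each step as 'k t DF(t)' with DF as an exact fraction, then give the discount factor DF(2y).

1 1 977/1000
2 2 9571/10000
3 3 9383/10000
4 4 8959/10000
5 5 219/250
DF(2y) = 9571/10000 ≈ 0.957100

step 1 [1y] swap r/1=23/977: DF=(1 − 23/977·(0))/(1+23/977) = 977/1000 ≈ 0.977000
step 2 [2y] zero: DF = P = 9571/10000 ≈ 0.957100
step 3 [3y] bond c/1=1/80: DF=(194841/200000 − 1/80·(0.977000+0.957100))/(1+1/80) = 9383/10000 ≈ 0.938300
step 4 [4y] zero: DF = P = 8959/10000 ≈ 0.895900
step 5 [5y] swap r/1=1240/46443: DF=(1 − 1240/46443·(0.977000+0.957100+0.938300+0.895900))/(1+1240/46443) = 219/250 ≈ 0.876000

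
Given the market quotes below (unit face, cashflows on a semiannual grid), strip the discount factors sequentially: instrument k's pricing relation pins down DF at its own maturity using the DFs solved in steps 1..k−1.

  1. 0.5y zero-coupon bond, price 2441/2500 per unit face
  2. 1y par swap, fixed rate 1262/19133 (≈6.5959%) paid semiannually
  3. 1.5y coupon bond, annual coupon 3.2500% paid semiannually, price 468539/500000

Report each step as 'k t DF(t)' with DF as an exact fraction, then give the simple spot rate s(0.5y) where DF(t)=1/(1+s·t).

step 1 [0.5y] zero: DF = P = 2441/2500 ≈ 0.976400
step 2 [1y] swap r/2=631/19133: DF=(1 − 631/19133·(0.976400))/(1+631/19133) = 9369/10000 ≈ 0.936900
step 3 [1.5y] bond c/2=13/800: DF=(468539/500000 − 13/800·(0.976400+0.936900))/(1+13/800) = 1783/2000 ≈ 0.891500

1 1/2 2441/2500
2 1 9369/10000
3 3/2 1783/2000
s(0.5y) = (1/(2441/2500) − 1)/(1/2) = 118/2441 ≈ 4.8341%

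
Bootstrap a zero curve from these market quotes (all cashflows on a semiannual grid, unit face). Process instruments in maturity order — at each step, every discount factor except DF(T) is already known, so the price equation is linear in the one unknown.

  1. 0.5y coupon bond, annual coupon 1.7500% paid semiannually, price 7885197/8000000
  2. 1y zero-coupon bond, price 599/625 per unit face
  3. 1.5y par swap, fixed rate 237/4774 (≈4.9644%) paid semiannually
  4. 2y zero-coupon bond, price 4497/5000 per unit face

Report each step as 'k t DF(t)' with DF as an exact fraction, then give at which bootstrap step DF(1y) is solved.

1 1/2 9771/10000
2 1 599/625
3 3/2 9289/10000
4 2 4497/5000
DF(1y) is solved at step 2

step 1 [0.5y] bond c/2=7/800: DF=(7885197/8000000 − 7/800·(0))/(1+7/800) = 9771/10000 ≈ 0.977100
step 2 [1y] zero: DF = P = 599/625 ≈ 0.958400
step 3 [1.5y] swap r/2=237/9548: DF=(1 − 237/9548·(0.977100+0.958400))/(1+237/9548) = 9289/10000 ≈ 0.928900
step 4 [2y] zero: DF = P = 4497/5000 ≈ 0.899400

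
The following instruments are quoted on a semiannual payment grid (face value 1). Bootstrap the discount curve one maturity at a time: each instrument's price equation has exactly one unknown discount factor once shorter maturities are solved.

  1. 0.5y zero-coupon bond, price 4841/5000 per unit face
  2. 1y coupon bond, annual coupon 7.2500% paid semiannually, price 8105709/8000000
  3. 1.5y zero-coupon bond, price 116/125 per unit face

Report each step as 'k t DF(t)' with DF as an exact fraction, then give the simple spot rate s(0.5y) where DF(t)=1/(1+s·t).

1 1/2 4841/5000
2 1 9439/10000
3 3/2 116/125
s(0.5y) = (1/(4841/5000) − 1)/(1/2) = 318/4841 ≈ 6.5689%

step 1 [0.5y] zero: DF = P = 4841/5000 ≈ 0.968200
step 2 [1y] bond c/2=29/800: DF=(8105709/8000000 − 29/800·(0.968200))/(1+29/800) = 9439/10000 ≈ 0.943900
step 3 [1.5y] zero: DF = P = 116/125 ≈ 0.928000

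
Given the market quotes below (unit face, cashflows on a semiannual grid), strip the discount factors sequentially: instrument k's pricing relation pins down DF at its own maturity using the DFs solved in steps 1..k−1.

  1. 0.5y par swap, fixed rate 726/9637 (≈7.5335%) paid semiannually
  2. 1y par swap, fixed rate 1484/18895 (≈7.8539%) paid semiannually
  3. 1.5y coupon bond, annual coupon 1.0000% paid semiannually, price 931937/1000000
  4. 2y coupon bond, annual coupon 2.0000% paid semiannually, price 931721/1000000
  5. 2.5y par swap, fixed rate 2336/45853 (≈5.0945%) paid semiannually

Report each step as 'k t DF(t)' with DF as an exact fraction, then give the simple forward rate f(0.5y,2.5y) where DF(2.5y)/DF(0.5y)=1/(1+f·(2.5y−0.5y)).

step 1 [0.5y] swap r/2=363/9637: DF=(1 − 363/9637·(0))/(1+363/9637) = 9637/10000 ≈ 0.963700
step 2 [1y] swap r/2=742/18895: DF=(1 − 742/18895·(0.963700))/(1+742/18895) = 4629/5000 ≈ 0.925800
step 3 [1.5y] bond c/2=1/200: DF=(931937/1000000 − 1/200·(0.963700+0.925800))/(1+1/200) = 9179/10000 ≈ 0.917900
step 4 [2y] bond c/2=1/100: DF=(931721/1000000 − 1/100·(0.963700+0.925800+0.917900))/(1+1/100) = 8947/10000 ≈ 0.894700
step 5 [2.5y] swap r/2=1168/45853: DF=(1 − 1168/45853·(0.963700+0.925800+0.917900+0.894700))/(1+1168/45853) = 552/625 ≈ 0.883200

1 1/2 9637/10000
2 1 4629/5000
3 3/2 9179/10000
4 2 8947/10000
5 5/2 552/625
f(0.5y,2.5y) = ((9637/10000)/(552/625) − 1)/(2) = 35/768 ≈ 4.5573%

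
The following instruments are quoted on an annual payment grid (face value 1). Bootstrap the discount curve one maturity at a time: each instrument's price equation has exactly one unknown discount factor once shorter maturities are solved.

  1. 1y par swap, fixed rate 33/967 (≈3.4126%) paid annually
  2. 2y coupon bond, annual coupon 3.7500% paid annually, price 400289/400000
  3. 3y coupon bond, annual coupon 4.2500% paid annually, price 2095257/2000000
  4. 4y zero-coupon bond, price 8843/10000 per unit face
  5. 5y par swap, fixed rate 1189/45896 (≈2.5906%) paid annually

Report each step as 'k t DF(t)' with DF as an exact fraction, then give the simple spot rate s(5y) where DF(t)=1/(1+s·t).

step 1 [1y] swap r/1=33/967: DF=(1 − 33/967·(0))/(1+33/967) = 967/1000 ≈ 0.967000
step 2 [2y] bond c/1=3/80: DF=(400289/400000 − 3/80·(0.967000))/(1+3/80) = 581/625 ≈ 0.929600
step 3 [3y] bond c/1=17/400: DF=(2095257/2000000 − 17/400·(0.967000+0.929600))/(1+17/400) = 2319/2500 ≈ 0.927600
step 4 [4y] zero: DF = P = 8843/10000 ≈ 0.884300
step 5 [5y] swap r/1=1189/45896: DF=(1 − 1189/45896·(0.967000+0.929600+0.927600+0.884300))/(1+1189/45896) = 8811/10000 ≈ 0.881100

1 1 967/1000
2 2 581/625
3 3 2319/2500
4 4 8843/10000
5 5 8811/10000
s(5y) = (1/(8811/10000) − 1)/(5) = 1189/44055 ≈ 2.6989%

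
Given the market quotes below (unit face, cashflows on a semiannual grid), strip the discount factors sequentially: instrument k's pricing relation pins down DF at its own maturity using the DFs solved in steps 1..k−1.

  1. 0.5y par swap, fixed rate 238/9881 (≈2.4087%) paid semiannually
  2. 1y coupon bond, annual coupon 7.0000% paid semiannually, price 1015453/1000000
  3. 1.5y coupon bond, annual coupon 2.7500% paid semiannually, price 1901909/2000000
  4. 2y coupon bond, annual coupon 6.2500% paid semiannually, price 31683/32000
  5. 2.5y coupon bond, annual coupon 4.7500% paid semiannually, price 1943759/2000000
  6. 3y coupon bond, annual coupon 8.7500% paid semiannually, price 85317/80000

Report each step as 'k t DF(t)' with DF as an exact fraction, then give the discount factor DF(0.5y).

step 1 [0.5y] swap r/2=119/9881: DF=(1 − 119/9881·(0))/(1+119/9881) = 9881/10000 ≈ 0.988100
step 2 [1y] bond c/2=7/200: DF=(1015453/1000000 − 7/200·(0.988100))/(1+7/200) = 9477/10000 ≈ 0.947700
step 3 [1.5y] bond c/2=11/800: DF=(1901909/2000000 − 11/800·(0.988100+0.947700))/(1+11/800) = 4559/5000 ≈ 0.911800
step 4 [2y] bond c/2=1/32: DF=(31683/32000 − 1/32·(0.988100+0.947700+0.911800))/(1+1/32) = 4369/5000 ≈ 0.873800
step 5 [2.5y] bond c/2=19/800: DF=(1943759/2000000 − 19/800·(0.988100+0.947700+0.911800+0.873800))/(1+19/800) = 863/1000 ≈ 0.863000
step 6 [3y] bond c/2=7/160: DF=(85317/80000 − 7/160·(0.988100+0.947700+0.911800+0.873800+0.863000))/(1+7/160) = 1037/1250 ≈ 0.829600

1 1/2 9881/10000
2 1 9477/10000
3 3/2 4559/5000
4 2 4369/5000
5 5/2 863/1000
6 3 1037/1250
DF(0.5y) = 9881/10000 ≈ 0.988100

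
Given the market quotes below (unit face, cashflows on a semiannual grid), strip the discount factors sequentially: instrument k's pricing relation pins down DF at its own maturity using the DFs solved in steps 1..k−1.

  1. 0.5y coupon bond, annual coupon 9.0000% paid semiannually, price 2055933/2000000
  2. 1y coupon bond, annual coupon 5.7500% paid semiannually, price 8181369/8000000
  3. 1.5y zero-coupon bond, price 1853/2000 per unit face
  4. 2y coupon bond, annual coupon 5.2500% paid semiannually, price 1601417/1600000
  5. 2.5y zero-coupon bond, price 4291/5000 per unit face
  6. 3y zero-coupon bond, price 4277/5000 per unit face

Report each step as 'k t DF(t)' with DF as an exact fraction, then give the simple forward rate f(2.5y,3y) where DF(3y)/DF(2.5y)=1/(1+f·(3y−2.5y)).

step 1 [0.5y] bond c/2=9/200: DF=(2055933/2000000 − 9/200·(0))/(1+9/200) = 9837/10000 ≈ 0.983700
step 2 [1y] bond c/2=23/800: DF=(8181369/8000000 − 23/800·(0.983700))/(1+23/800) = 4833/5000 ≈ 0.966600
step 3 [1.5y] zero: DF = P = 1853/2000 ≈ 0.926500
step 4 [2y] bond c/2=21/800: DF=(1601417/1600000 − 21/800·(0.983700+0.966600+0.926500))/(1+21/800) = 9017/10000 ≈ 0.901700
step 5 [2.5y] zero: DF = P = 4291/5000 ≈ 0.858200
step 6 [3y] zero: DF = P = 4277/5000 ≈ 0.855400

1 1/2 9837/10000
2 1 4833/5000
3 3/2 1853/2000
4 2 9017/10000
5 5/2 4291/5000
6 3 4277/5000
f(2.5y,3y) = ((4291/5000)/(4277/5000) − 1)/(1/2) = 4/611 ≈ 0.6547%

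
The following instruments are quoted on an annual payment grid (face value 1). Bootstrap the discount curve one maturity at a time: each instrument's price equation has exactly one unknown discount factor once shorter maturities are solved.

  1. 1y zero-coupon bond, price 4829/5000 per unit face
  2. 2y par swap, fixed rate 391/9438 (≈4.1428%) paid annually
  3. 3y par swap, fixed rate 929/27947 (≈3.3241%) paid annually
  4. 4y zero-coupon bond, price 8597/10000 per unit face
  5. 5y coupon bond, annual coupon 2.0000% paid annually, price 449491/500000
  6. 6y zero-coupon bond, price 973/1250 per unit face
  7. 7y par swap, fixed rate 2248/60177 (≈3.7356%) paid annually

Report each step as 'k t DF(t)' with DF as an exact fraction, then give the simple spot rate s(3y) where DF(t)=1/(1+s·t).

step 1 [1y] zero: DF = P = 4829/5000 ≈ 0.965800
step 2 [2y] swap r/1=391/9438: DF=(1 − 391/9438·(0.965800))/(1+391/9438) = 4609/5000 ≈ 0.921800
step 3 [3y] swap r/1=929/27947: DF=(1 − 929/27947·(0.965800+0.921800))/(1+929/27947) = 9071/10000 ≈ 0.907100
step 4 [4y] zero: DF = P = 8597/10000 ≈ 0.859700
step 5 [5y] bond c/1=1/50: DF=(449491/500000 − 1/50·(0.965800+0.921800+0.907100+0.859700))/(1+1/50) = 8097/10000 ≈ 0.809700
step 6 [6y] zero: DF = P = 973/1250 ≈ 0.778400
step 7 [7y] swap r/1=2248/60177: DF=(1 − 2248/60177·(0.965800+0.921800+0.907100+0.859700+0.809700+0.778400))/(1+2248/60177) = 969/1250 ≈ 0.775200

1 1 4829/5000
2 2 4609/5000
3 3 9071/10000
4 4 8597/10000
5 5 8097/10000
6 6 973/1250
7 7 969/1250
s(3y) = (1/(9071/10000) − 1)/(3) = 929/27213 ≈ 3.4138%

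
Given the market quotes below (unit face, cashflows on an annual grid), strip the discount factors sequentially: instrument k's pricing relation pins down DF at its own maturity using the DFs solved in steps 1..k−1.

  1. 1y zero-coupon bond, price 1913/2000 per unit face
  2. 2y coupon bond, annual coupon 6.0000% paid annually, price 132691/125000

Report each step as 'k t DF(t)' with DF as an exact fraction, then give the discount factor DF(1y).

step 1 [1y] zero: DF = P = 1913/2000 ≈ 0.956500
step 2 [2y] bond c/1=3/50: DF=(132691/125000 − 3/50·(0.956500))/(1+3/50) = 9473/10000 ≈ 0.947300

1 1 1913/2000
2 2 9473/10000
DF(1y) = 1913/2000 ≈ 0.956500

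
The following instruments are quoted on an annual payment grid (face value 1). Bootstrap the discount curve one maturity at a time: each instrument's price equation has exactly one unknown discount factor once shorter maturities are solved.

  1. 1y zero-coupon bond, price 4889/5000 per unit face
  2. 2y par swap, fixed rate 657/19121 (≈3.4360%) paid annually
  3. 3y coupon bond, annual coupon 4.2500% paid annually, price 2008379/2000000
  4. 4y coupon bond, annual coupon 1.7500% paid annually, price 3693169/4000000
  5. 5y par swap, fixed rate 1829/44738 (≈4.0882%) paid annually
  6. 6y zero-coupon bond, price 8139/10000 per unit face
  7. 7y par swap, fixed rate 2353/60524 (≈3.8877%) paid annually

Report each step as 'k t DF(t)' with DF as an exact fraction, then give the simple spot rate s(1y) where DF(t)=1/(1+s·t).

1 1 4889/5000
2 2 9343/10000
3 3 8853/10000
4 4 8593/10000
5 5 8171/10000
6 6 8139/10000
7 7 7647/10000
s(1y) = (1/(4889/5000) − 1)/(1) = 111/4889 ≈ 2.2704%

step 1 [1y] zero: DF = P = 4889/5000 ≈ 0.977800
step 2 [2y] swap r/1=657/19121: DF=(1 − 657/19121·(0.977800))/(1+657/19121) = 9343/10000 ≈ 0.934300
step 3 [3y] bond c/1=17/400: DF=(2008379/2000000 − 17/400·(0.977800+0.934300))/(1+17/400) = 8853/10000 ≈ 0.885300
step 4 [4y] bond c/1=7/400: DF=(3693169/4000000 − 7/400·(0.977800+0.934300+0.885300))/(1+7/400) = 8593/10000 ≈ 0.859300
step 5 [5y] swap r/1=1829/44738: DF=(1 − 1829/44738·(0.977800+0.934300+0.885300+0.859300))/(1+1829/44738) = 8171/10000 ≈ 0.817100
step 6 [6y] zero: DF = P = 8139/10000 ≈ 0.813900
step 7 [7y] swap r/1=2353/60524: DF=(1 − 2353/60524·(0.977800+0.934300+0.885300+0.859300+0.817100+0.813900))/(1+2353/60524) = 7647/10000 ≈ 0.764700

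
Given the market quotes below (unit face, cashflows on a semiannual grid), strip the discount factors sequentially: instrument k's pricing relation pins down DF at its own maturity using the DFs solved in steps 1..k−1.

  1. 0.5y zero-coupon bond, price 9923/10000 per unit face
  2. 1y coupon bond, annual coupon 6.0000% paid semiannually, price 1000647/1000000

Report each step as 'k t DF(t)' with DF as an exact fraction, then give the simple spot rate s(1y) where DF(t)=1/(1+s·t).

1 1/2 9923/10000
2 1 4713/5000
s(1y) = (1/(4713/5000) − 1)/(1) = 287/4713 ≈ 6.0895%

step 1 [0.5y] zero: DF = P = 9923/10000 ≈ 0.992300
step 2 [1y] bond c/2=3/100: DF=(1000647/1000000 − 3/100·(0.992300))/(1+3/100) = 4713/5000 ≈ 0.942600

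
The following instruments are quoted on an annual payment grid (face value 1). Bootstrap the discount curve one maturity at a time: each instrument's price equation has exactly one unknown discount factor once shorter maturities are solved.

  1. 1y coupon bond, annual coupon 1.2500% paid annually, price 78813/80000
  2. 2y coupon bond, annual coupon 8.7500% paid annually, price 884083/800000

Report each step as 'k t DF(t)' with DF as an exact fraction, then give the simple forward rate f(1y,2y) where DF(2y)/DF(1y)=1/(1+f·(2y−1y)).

step 1 [1y] bond c/1=1/80: DF=(78813/80000 − 1/80·(0))/(1+1/80) = 973/1000 ≈ 0.973000
step 2 [2y] bond c/1=7/80: DF=(884083/800000 − 7/80·(0.973000))/(1+7/80) = 9379/10000 ≈ 0.937900

1 1 973/1000
2 2 9379/10000
f(1y,2y) = ((973/1000)/(9379/10000) − 1)/(1) = 351/9379 ≈ 3.7424%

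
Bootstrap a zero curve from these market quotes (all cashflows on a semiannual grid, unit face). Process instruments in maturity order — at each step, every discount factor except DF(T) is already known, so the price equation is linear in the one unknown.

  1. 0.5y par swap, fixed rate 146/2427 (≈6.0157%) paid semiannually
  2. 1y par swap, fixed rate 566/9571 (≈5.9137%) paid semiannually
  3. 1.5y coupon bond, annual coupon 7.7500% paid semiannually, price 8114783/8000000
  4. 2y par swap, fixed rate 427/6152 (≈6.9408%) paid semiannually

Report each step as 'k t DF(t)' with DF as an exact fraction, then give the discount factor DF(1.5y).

1 1/2 2427/2500
2 1 4717/5000
3 3/2 9051/10000
4 2 8719/10000
DF(1.5y) = 9051/10000 ≈ 0.905100

step 1 [0.5y] swap r/2=73/2427: DF=(1 − 73/2427·(0))/(1+73/2427) = 2427/2500 ≈ 0.970800
step 2 [1y] swap r/2=283/9571: DF=(1 − 283/9571·(0.970800))/(1+283/9571) = 4717/5000 ≈ 0.943400
step 3 [1.5y] bond c/2=31/800: DF=(8114783/8000000 − 31/800·(0.970800+0.943400))/(1+31/800) = 9051/10000 ≈ 0.905100
step 4 [2y] swap r/2=427/12304: DF=(1 − 427/12304·(0.970800+0.943400+0.905100))/(1+427/12304) = 8719/10000 ≈ 0.871900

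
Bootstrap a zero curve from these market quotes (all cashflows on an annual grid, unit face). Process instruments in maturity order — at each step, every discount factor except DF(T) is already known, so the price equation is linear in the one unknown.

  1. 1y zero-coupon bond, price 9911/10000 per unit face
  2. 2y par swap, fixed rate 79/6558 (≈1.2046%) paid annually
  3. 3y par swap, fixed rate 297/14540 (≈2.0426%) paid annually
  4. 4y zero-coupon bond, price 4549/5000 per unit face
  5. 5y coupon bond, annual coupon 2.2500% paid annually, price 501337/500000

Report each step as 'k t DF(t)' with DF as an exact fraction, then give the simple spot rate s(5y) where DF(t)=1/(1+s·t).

step 1 [1y] zero: DF = P = 9911/10000 ≈ 0.991100
step 2 [2y] swap r/1=79/6558: DF=(1 − 79/6558·(0.991100))/(1+79/6558) = 9763/10000 ≈ 0.976300
step 3 [3y] swap r/1=297/14540: DF=(1 − 297/14540·(0.991100+0.976300))/(1+297/14540) = 4703/5000 ≈ 0.940600
step 4 [4y] zero: DF = P = 4549/5000 ≈ 0.909800
step 5 [5y] bond c/1=9/400: DF=(501337/500000 − 9/400·(0.991100+0.976300+0.940600+0.909800))/(1+9/400) = 4483/5000 ≈ 0.896600

1 1 9911/10000
2 2 9763/10000
3 3 4703/5000
4 4 4549/5000
5 5 4483/5000
s(5y) = (1/(4483/5000) − 1)/(5) = 517/22415 ≈ 2.3065%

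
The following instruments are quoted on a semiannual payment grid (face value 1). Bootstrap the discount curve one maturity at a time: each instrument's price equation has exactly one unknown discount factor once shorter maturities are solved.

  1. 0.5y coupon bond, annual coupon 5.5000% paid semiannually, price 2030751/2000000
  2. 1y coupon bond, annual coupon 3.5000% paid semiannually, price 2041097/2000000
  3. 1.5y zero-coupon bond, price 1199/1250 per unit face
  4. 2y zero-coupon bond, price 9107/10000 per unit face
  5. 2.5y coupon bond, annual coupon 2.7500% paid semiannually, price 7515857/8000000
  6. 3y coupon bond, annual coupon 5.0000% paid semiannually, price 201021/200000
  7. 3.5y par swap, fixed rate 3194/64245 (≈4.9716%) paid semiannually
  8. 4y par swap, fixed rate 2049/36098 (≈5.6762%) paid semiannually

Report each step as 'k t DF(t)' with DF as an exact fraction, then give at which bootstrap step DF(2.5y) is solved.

step 1 [0.5y] bond c/2=11/400: DF=(2030751/2000000 − 11/400·(0))/(1+11/400) = 4941/5000 ≈ 0.988200
step 2 [1y] bond c/2=7/400: DF=(2041097/2000000 − 7/400·(0.988200))/(1+7/400) = 493/500 ≈ 0.986000
step 3 [1.5y] zero: DF = P = 1199/1250 ≈ 0.959200
step 4 [2y] zero: DF = P = 9107/10000 ≈ 0.910700
step 5 [2.5y] bond c/2=11/800: DF=(7515857/8000000 − 11/800·(0.988200+0.986000+0.959200+0.910700))/(1+11/800) = 4373/5000 ≈ 0.874600
step 6 [3y] bond c/2=1/40: DF=(201021/200000 − 1/40·(0.988200+0.986000+0.959200+0.910700+0.874600))/(1+1/40) = 1731/2000 ≈ 0.865500
step 7 [3.5y] swap r/2=1597/64245: DF=(1 − 1597/64245·(0.988200+0.986000+0.959200+0.910700+0.874600+0.865500))/(1+1597/64245) = 8403/10000 ≈ 0.840300
step 8 [4y] swap r/2=2049/72196: DF=(1 − 2049/72196·(0.988200+0.986000+0.959200+0.910700+0.874600+0.865500+0.840300))/(1+2049/72196) = 7951/10000 ≈ 0.795100

1 1/2 4941/5000
2 1 493/500
3 3/2 1199/1250
4 2 9107/10000
5 5/2 4373/5000
6 3 1731/2000
7 7/2 8403/10000
8 4 7951/10000
DF(2.5y) is solved at step 5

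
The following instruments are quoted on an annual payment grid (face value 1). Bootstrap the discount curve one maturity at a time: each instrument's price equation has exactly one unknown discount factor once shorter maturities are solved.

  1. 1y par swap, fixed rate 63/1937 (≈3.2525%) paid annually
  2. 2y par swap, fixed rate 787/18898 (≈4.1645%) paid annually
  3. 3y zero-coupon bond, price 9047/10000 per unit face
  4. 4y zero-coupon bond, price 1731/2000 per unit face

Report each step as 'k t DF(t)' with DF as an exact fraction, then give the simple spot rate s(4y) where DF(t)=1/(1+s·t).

1 1 1937/2000
2 2 9213/10000
3 3 9047/10000
4 4 1731/2000
s(4y) = (1/(1731/2000) − 1)/(4) = 269/6924 ≈ 3.8850%

step 1 [1y] swap r/1=63/1937: DF=(1 − 63/1937·(0))/(1+63/1937) = 1937/2000 ≈ 0.968500
step 2 [2y] swap r/1=787/18898: DF=(1 − 787/18898·(0.968500))/(1+787/18898) = 9213/10000 ≈ 0.921300
step 3 [3y] zero: DF = P = 9047/10000 ≈ 0.904700
step 4 [4y] zero: DF = P = 1731/2000 ≈ 0.865500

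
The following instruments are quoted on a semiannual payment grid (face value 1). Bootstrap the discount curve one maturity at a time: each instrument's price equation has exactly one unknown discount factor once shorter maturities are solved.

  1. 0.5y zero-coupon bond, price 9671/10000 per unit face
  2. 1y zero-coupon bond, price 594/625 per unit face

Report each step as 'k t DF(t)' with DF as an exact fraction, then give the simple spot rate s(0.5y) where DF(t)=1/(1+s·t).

1 1/2 9671/10000
2 1 594/625
s(0.5y) = (1/(9671/10000) − 1)/(1/2) = 658/9671 ≈ 6.8038%

step 1 [0.5y] zero: DF = P = 9671/10000 ≈ 0.967100
step 2 [1y] zero: DF = P = 594/625 ≈ 0.950400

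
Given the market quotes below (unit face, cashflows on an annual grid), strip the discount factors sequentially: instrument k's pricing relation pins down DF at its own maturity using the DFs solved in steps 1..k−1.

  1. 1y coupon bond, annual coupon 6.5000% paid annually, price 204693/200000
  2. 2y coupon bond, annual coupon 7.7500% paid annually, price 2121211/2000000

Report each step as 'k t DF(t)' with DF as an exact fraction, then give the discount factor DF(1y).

step 1 [1y] bond c/1=13/200: DF=(204693/200000 − 13/200·(0))/(1+13/200) = 961/1000 ≈ 0.961000
step 2 [2y] bond c/1=31/400: DF=(2121211/2000000 − 31/400·(0.961000))/(1+31/400) = 572/625 ≈ 0.915200

1 1 961/1000
2 2 572/625
DF(1y) = 961/1000 ≈ 0.961000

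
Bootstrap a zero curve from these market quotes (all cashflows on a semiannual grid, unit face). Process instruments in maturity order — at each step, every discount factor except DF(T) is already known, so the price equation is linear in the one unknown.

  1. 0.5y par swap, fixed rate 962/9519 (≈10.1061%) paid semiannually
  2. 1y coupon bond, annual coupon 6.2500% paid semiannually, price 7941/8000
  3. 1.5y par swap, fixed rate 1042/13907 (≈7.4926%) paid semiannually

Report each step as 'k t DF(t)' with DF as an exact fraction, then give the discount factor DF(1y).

step 1 [0.5y] swap r/2=481/9519: DF=(1 − 481/9519·(0))/(1+481/9519) = 9519/10000 ≈ 0.951900
step 2 [1y] bond c/2=1/32: DF=(7941/8000 − 1/32·(0.951900))/(1+1/32) = 9337/10000 ≈ 0.933700
step 3 [1.5y] swap r/2=521/13907: DF=(1 − 521/13907·(0.951900+0.933700))/(1+521/13907) = 4479/5000 ≈ 0.895800

1 1/2 9519/10000
2 1 9337/10000
3 3/2 4479/5000
DF(1y) = 9337/10000 ≈ 0.933700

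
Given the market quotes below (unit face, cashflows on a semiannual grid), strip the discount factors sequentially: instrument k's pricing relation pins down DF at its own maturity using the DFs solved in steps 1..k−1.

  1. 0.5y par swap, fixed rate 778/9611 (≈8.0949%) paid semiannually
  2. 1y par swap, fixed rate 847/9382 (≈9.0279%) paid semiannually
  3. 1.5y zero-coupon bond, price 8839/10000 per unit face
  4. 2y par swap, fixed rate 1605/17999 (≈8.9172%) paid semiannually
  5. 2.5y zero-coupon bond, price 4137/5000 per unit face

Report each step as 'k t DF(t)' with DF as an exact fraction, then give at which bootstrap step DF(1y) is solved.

step 1 [0.5y] swap r/2=389/9611: DF=(1 − 389/9611·(0))/(1+389/9611) = 9611/10000 ≈ 0.961100
step 2 [1y] swap r/2=847/18764: DF=(1 − 847/18764·(0.961100))/(1+847/18764) = 9153/10000 ≈ 0.915300
step 3 [1.5y] zero: DF = P = 8839/10000 ≈ 0.883900
step 4 [2y] swap r/2=1605/35998: DF=(1 − 1605/35998·(0.961100+0.915300+0.883900))/(1+1605/35998) = 1679/2000 ≈ 0.839500
step 5 [2.5y] zero: DF = P = 4137/5000 ≈ 0.827400

1 1/2 9611/10000
2 1 9153/10000
3 3/2 8839/10000
4 2 1679/2000
5 5/2 4137/5000
DF(1y) is solved at step 2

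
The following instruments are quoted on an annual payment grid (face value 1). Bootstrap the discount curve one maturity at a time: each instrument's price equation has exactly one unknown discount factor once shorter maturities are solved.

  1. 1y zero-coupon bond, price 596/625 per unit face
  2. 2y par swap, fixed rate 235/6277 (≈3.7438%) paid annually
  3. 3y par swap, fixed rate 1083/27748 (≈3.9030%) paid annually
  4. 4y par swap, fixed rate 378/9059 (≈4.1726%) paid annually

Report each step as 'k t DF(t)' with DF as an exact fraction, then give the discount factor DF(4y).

1 1 596/625
2 2 1859/2000
3 3 8917/10000
4 4 1061/1250
DF(4y) = 1061/1250 ≈ 0.848800

step 1 [1y] zero: DF = P = 596/625 ≈ 0.953600
step 2 [2y] swap r/1=235/6277: DF=(1 − 235/6277·(0.953600))/(1+235/6277) = 1859/2000 ≈ 0.929500
step 3 [3y] swap r/1=1083/27748: DF=(1 − 1083/27748·(0.953600+0.929500))/(1+1083/27748) = 8917/10000 ≈ 0.891700
step 4 [4y] swap r/1=378/9059: DF=(1 − 378/9059·(0.953600+0.929500+0.891700))/(1+378/9059) = 1061/1250 ≈ 0.848800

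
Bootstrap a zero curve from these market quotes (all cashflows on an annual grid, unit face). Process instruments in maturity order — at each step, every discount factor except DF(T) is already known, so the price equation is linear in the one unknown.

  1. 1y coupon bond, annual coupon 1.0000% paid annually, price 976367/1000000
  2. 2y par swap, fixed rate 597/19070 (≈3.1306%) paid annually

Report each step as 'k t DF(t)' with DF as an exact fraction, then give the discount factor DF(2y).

1 1 9667/10000
2 2 9403/10000
DF(2y) = 9403/10000 ≈ 0.940300

step 1 [1y] bond c/1=1/100: DF=(976367/1000000 − 1/100·(0))/(1+1/100) = 9667/10000 ≈ 0.966700
step 2 [2y] swap r/1=597/19070: DF=(1 − 597/19070·(0.966700))/(1+597/19070) = 9403/10000 ≈ 0.940300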